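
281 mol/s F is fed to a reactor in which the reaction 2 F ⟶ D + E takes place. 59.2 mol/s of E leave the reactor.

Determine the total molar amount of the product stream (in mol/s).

For E: n = n₀ + 1ξ → 59.2 = 0 + 1ξ, giving ξ = 59.2 mol/s.
Outlet amounts (n = n₀ + ν ξ):
  F: 281 − 2(59.2) = 162.6
  D: 0 + 1(59.2) = 59.2
  E: 0 + 1(59.2) = 59.2
Total out = 162.6 + 59.2 + 59.2 = 281 mol/s.

281 mol/s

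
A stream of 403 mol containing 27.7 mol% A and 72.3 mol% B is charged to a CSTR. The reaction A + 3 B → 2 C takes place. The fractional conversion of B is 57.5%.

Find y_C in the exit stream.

0.383

B reacted = 0.575 × 291.4 = 167.5 mol; ν_B = −3, so ξ = 167.5/3 = 55.85 mol.
Outlet amounts (n = n₀ + ν ξ):
  A: 111.6 − 1(55.85) = 55.79
  B: 291.4 − 3(55.85) = 123.8
  C: 0 + 2(55.85) = 111.7
Total out = 291.3 mol; y_C = 111.7 / 291.3 = 0.3834.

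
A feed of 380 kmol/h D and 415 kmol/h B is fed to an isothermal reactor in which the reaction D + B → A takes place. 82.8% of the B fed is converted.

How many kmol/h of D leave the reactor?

36.4 kmol/h

B reacted = 0.828 × 415 = 343.6 kmol/h; ν_B = −1, so ξ = 343.6/1 = 343.6 kmol/h.
Outlet amounts (n = n₀ + ν ξ):
  D: 380 − 1(343.6) = 36.38
  B: 415 − 1(343.6) = 71.38
  A: 0 + 1(343.6) = 343.6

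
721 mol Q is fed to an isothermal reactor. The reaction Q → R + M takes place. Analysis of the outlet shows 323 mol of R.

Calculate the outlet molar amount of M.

323 mol

For R: n = n₀ + 1ξ → 323 = 0 + 1ξ, giving ξ = 323 mol.
Outlet amounts (n = n₀ + ν ξ):
  Q: 721 − 1(323) = 398
  R: 0 + 1(323) = 323
  M: 0 + 1(323) = 323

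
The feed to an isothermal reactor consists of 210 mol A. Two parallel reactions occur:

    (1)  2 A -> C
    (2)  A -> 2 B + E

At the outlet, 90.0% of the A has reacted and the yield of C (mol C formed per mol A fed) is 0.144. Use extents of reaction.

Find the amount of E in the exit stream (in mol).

129 mol

Yield of C: 1ξ₁ / 210 = 0.144 → ξ₁ = 30.24 mol.
Conversion of A: 2ξ₁ + 1ξ₂ = 0.9 × 210 = 189 → ξ₂ = 128.5 mol.
Outlet amounts (n = n₀ + Σ ν·ξ):
  A: 210 − 2(30.24) − 1(128.5) = 21
  C: 0 + 1(30.24) = 30.24
  B: 0 + 2(128.5) = 257
  E: 0 + 1(128.5) = 128.5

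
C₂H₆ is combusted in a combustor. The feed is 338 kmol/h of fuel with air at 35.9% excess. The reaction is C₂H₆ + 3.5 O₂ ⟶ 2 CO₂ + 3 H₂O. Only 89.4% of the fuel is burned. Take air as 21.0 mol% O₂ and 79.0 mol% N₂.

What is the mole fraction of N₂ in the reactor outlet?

Stoichiometric O₂ = 3.5 × 338 = 1183 kmol/h; O₂ fed = 1183 × 1.359 = 1608 kmol/h.
N₂ fed = 1608 × 79/21 = 6048 kmol/h.
Fuel reacted = 0.894 × 338 → ξ = 302.2 kmol/h.
Outlet (n = n₀ + ν ξ):
  C₂H₆: 338 − 1(302.2) = 35.83
  O₂: 1608 − 3.5(302.2) = 550.1
  N₂: 6048 (inert)
  CO₂: 0 + 2(302.2) = 604.3
  H₂O: 0 + 3(302.2) = 906.5
Total out = 8145 kmol/h; y_N₂ = 6048 / 8145 = 0.7426.

0.743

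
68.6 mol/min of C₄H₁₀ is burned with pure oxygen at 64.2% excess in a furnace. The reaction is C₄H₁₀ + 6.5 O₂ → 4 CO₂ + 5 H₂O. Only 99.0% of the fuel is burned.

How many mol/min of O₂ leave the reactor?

Stoichiometric O₂ = 6.5 × 68.6 = 445.9 mol/min; O₂ fed = 445.9 × 1.642 = 732.2 mol/min.
Fuel reacted = 0.99 × 68.6 → ξ = 67.91 mol/min.
Outlet (n = n₀ + ν ξ):
  C₄H₁₀: 68.6 − 1(67.91) = 0.686
  O₂: 732.2 − 6.5(67.91) = 290.7
  CO₂: 0 + 4(67.91) = 271.7
  H₂O: 0 + 5(67.91) = 339.6

291 mol/min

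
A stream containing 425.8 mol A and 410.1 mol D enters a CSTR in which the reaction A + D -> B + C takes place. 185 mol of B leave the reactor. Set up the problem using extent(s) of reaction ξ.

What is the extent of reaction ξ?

For B: n = n₀ + 1ξ → 185 = 0 + 1ξ, giving ξ = 185 mol.
Outlet amounts (n = n₀ + ν ξ):
  A: 425.8 − 1(185) = 240.8
  D: 410.1 − 1(185) = 225.1
  B: 0 + 1(185) = 185
  C: 0 + 1(185) = 185

ξ = 185 mol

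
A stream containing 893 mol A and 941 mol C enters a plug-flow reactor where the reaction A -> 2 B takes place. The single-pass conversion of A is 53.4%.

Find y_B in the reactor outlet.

A reacted = 0.534 × 893 = 476.9 mol; ν_A = −1, so ξ = 476.9/1 = 476.9 mol.
Outlet amounts (n = n₀ + ν ξ):
  A: 893 − 1(476.9) = 416.1
  B: 0 + 2(476.9) = 953.7
  C: 941 (inert)
Total out = 2311 mol; y_B = 953.7 / 2311 = 0.4127.

0.413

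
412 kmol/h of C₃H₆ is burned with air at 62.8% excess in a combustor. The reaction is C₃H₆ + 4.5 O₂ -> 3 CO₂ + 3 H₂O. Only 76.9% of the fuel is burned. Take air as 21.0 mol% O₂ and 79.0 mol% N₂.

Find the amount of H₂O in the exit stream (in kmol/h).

950 kmol/h

Stoichiometric O₂ = 4.5 × 412 = 1854 kmol/h; O₂ fed = 1854 × 1.628 = 3018 kmol/h.
N₂ fed = 3018 × 79/21 = 11350 kmol/h.
Fuel reacted = 0.769 × 412 → ξ = 316.8 kmol/h.
Outlet (n = n₀ + ν ξ):
  C₃H₆: 412 − 1(316.8) = 95.17
  O₂: 3018 − 4.5(316.8) = 1593
  N₂: 11350 (inert)
  CO₂: 0 + 3(316.8) = 950.5
  H₂O: 0 + 3(316.8) = 950.5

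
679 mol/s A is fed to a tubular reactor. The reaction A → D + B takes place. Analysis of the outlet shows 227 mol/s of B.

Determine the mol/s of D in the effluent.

For B: n = n₀ + 1ξ → 227 = 0 + 1ξ, giving ξ = 227 mol/s.
Outlet amounts (n = n₀ + ν ξ):
  A: 679 − 1(227) = 452
  D: 0 + 1(227) = 227
  B: 0 + 1(227) = 227

227 mol/s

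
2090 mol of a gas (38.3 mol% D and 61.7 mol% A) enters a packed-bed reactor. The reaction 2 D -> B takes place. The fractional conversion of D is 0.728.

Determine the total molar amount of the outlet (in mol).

D reacted = 0.728 × 800.5 = 582.7 mol; ν_D = −2, so ξ = 582.7/2 = 291.4 mol.
Outlet amounts (n = n₀ + ν ξ):
  D: 800.5 − 2(291.4) = 217.7
  B: 0 + 1(291.4) = 291.4
  A: 1290 (inert)
Total out = 217.7 + 291.4 + 1290 = 1799 mol.

1800 mol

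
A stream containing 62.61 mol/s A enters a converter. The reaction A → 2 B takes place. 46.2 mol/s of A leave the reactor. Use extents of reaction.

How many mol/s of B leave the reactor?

32.8 mol/s

For A: n = n₀ − 1ξ → 46.2 = 62.61 − 1ξ, giving ξ = 16.41 mol/s.
Outlet amounts (n = n₀ + ν ξ):
  A: 62.61 − 1(16.41) = 46.2
  B: 0 + 2(16.41) = 32.82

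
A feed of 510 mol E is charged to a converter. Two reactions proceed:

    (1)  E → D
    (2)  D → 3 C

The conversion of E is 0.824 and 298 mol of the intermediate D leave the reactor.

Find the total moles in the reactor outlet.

Conversion of E: E consumed = 1ξ₁ = 0.824 × 510 → ξ₁ = 420.2 mol.
D balance: n_D = 0 + 1ξ₁ − 1ξ₂ = 298 → ξ₂ = (1·420.2 − 298)/1 = 122.2 mol.
Outlet amounts (n = n₀ + Σ ν·ξ):
  E: 510 − 1(420.2) = 89.76
  D: 0 + 1(420.2) − 1(122.2) = 298
  C: 0 + 3(122.2) = 366.7
Total out = 89.76 + 298 + 366.7 = 754.5 mol.

754 mol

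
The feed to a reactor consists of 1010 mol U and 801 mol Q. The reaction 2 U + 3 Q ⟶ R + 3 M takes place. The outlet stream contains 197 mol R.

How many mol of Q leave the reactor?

For R: n = n₀ + 1ξ → 197 = 0 + 1ξ, giving ξ = 197 mol.
Outlet amounts (n = n₀ + ν ξ):
  U: 1010 − 2(197) = 616
  Q: 801 − 3(197) = 210
  R: 0 + 1(197) = 197
  M: 0 + 3(197) = 591

210 mol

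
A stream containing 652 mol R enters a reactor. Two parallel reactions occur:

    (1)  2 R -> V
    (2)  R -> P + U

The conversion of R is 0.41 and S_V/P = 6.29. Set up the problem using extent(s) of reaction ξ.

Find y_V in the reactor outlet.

0.226

Conversion of R: R consumed = 0.41 × 652 = 267.3 mol = 2ξ₁ + 1ξ₂.
Selectivity: 1ξ₁ / (1ξ₂) = 6.29 → ξ₁ = 6.29 ξ₂.
Substitute: (2·6.29 + 1) ξ₂ = 267.3 → ξ₂ = 19.68 mol, ξ₁ = 123.8 mol.
Outlet amounts (n = n₀ + Σ ν·ξ):
  R: 652 − 2(123.8) − 1(19.68) = 384.7
  V: 0 + 1(123.8) = 123.8
  P: 0 + 1(19.68) = 19.68
  U: 0 + 1(19.68) = 19.68
Total out = 547.9 mol; y_V = 123.8 / 547.9 = 0.226.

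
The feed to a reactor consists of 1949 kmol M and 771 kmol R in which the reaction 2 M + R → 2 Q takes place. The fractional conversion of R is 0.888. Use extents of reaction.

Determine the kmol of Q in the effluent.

1370 kmol

R reacted = 0.888 × 771 = 684.6 kmol; ν_R = −1, so ξ = 684.6/1 = 684.6 kmol.
Outlet amounts (n = n₀ + ν ξ):
  M: 1949 − 2(684.6) = 579.7
  R: 771 − 1(684.6) = 86.35
  Q: 0 + 2(684.6) = 1369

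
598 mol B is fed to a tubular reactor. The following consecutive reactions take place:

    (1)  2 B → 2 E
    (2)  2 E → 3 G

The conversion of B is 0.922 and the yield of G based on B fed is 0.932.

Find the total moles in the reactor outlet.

Conversion of B: B consumed = 2ξ₁ = 0.922 × 598 → ξ₁ = 275.7 mol.
Yield of G: 3ξ₂ / 598 = 0.932 → ξ₂ = 185.8 mol.
Outlet amounts (n = n₀ + Σ ν·ξ):
  B: 598 − 2(275.7) = 46.64
  E: 0 + 2(275.7) − 2(185.8) = 179.8
  G: 0 + 3(185.8) = 557.3
Total out = 46.64 + 179.8 + 557.3 = 783.8 mol.

784 mol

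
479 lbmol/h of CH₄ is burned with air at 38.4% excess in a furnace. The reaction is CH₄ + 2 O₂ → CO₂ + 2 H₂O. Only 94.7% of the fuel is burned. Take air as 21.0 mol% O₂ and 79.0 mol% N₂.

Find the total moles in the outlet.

6790 lbmol/h

Stoichiometric O₂ = 2 × 479 = 958 lbmol/h; O₂ fed = 958 × 1.384 = 1326 lbmol/h.
N₂ fed = 1326 × 79/21 = 4988 lbmol/h.
Fuel reacted = 0.947 × 479 → ξ = 453.6 lbmol/h.
Outlet (n = n₀ + ν ξ):
  CH₄: 479 − 1(453.6) = 25.39
  O₂: 1326 − 2(453.6) = 418.6
  N₂: 4988 (inert)
  CO₂: 0 + 1(453.6) = 453.6
  H₂O: 0 + 2(453.6) = 907.2
Total out = 25.39 + 418.6 + 4988 + 453.6 + 907.2 = 6793 lbmol/h.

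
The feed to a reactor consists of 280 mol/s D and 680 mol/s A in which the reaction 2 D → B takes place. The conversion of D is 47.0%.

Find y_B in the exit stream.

0.0736

D reacted = 0.47 × 280 = 131.6 mol/s; ν_D = −2, so ξ = 131.6/2 = 65.8 mol/s.
Outlet amounts (n = n₀ + ν ξ):
  D: 280 − 2(65.8) = 148.4
  B: 0 + 1(65.8) = 65.8
  A: 680 (inert)
Total out = 894.2 mol/s; y_B = 65.8 / 894.2 = 0.07359.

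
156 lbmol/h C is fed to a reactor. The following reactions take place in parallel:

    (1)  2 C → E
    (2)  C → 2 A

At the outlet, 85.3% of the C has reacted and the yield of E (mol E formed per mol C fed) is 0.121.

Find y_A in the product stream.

Yield of E: 1ξ₁ / 156 = 0.121 → ξ₁ = 18.88 lbmol/h.
Conversion of C: 2ξ₁ + 1ξ₂ = 0.853 × 156 = 133.1 → ξ₂ = 95.32 lbmol/h.
Outlet amounts (n = n₀ + Σ ν·ξ):
  C: 156 − 2(18.88) − 1(95.32) = 22.93
  E: 0 + 1(18.88) = 18.88
  A: 0 + 2(95.32) = 190.6
Total out = 232.4 lbmol/h; y_A = 190.6 / 232.4 = 0.8201.

0.82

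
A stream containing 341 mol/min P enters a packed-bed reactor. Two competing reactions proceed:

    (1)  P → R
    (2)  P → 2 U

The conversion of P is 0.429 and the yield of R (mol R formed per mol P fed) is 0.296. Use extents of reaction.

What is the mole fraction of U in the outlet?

0.235

Yield of R: 1ξ₁ / 341 = 0.296 → ξ₁ = 100.9 mol/min.
Conversion of P: 1ξ₁ + 1ξ₂ = 0.429 × 341 = 146.3 → ξ₂ = 45.35 mol/min.
Outlet amounts (n = n₀ + Σ ν·ξ):
  P: 341 − 1(100.9) − 1(45.35) = 194.7
  R: 0 + 1(100.9) = 100.9
  U: 0 + 2(45.35) = 90.71
Total out = 386.4 mol/min; y_U = 90.71 / 386.4 = 0.2348.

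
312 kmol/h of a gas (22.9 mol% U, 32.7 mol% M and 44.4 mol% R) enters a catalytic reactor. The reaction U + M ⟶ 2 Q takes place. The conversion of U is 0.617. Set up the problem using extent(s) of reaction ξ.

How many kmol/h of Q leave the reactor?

U reacted = 0.617 × 71.45 = 44.08 kmol/h; ν_U = −1, so ξ = 44.08/1 = 44.08 kmol/h.
Outlet amounts (n = n₀ + ν ξ):
  U: 71.45 − 1(44.08) = 27.36
  M: 102 − 1(44.08) = 57.94
  Q: 0 + 2(44.08) = 88.17
  R: 138.5 (inert)

88.2 kmol/h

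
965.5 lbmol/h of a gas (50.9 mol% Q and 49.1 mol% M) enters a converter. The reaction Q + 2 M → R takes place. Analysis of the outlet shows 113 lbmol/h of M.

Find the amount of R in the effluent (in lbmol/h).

181 lbmol/h

For M: n = n₀ − 2ξ → 113 = 474.1 − 2ξ, giving ξ = 180.5 lbmol/h.
Outlet amounts (n = n₀ + ν ξ):
  Q: 491.4 − 1(180.5) = 310.9
  M: 474.1 − 2(180.5) = 113
  R: 0 + 1(180.5) = 180.5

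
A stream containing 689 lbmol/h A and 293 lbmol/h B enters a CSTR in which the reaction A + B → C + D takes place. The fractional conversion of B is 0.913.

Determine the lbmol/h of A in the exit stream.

421 lbmol/h

B reacted = 0.913 × 293 = 267.5 lbmol/h; ν_B = −1, so ξ = 267.5/1 = 267.5 lbmol/h.
Outlet amounts (n = n₀ + ν ξ):
  A: 689 − 1(267.5) = 421.5
  B: 293 − 1(267.5) = 25.49
  C: 0 + 1(267.5) = 267.5
  D: 0 + 1(267.5) = 267.5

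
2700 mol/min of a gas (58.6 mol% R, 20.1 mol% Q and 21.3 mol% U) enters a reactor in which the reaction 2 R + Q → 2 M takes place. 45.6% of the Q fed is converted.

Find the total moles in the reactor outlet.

Q reacted = 0.456 × 542.7 = 247.5 mol/min; ν_Q = −1, so ξ = 247.5/1 = 247.5 mol/min.
Outlet amounts (n = n₀ + ν ξ):
  R: 1582 − 2(247.5) = 1087
  Q: 542.7 − 1(247.5) = 295.2
  M: 0 + 2(247.5) = 494.9
  U: 575.1 (inert)
Total out = 1087 + 295.2 + 494.9 + 575.1 = 2453 mol/min.

2450 mol/min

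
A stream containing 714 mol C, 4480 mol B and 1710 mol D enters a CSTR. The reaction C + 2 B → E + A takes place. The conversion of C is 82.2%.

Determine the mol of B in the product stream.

C reacted = 0.822 × 714 = 586.9 mol; ν_C = −1, so ξ = 586.9/1 = 586.9 mol.
Outlet amounts (n = n₀ + ν ξ):
  C: 714 − 1(586.9) = 127.1
  B: 4480 − 2(586.9) = 3306
  E: 0 + 1(586.9) = 586.9
  A: 0 + 1(586.9) = 586.9
  D: 1710 (inert)

3310 mol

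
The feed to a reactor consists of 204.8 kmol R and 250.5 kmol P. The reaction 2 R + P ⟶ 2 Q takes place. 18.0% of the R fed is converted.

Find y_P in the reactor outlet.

0.531

R reacted = 0.18 × 204.8 = 36.86 kmol; ν_R = −2, so ξ = 36.86/2 = 18.43 kmol.
Outlet amounts (n = n₀ + ν ξ):
  R: 204.8 − 2(18.43) = 167.9
  P: 250.5 − 1(18.43) = 232.1
  Q: 0 + 2(18.43) = 36.86
Total out = 436.9 kmol; y_P = 232.1 / 436.9 = 0.5312.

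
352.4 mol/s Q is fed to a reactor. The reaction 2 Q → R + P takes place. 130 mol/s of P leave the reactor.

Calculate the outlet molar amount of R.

For P: n = n₀ + 1ξ → 130 = 0 + 1ξ, giving ξ = 130 mol/s.
Outlet amounts (n = n₀ + ν ξ):
  Q: 352.4 − 2(130) = 92.4
  R: 0 + 1(130) = 130
  P: 0 + 1(130) = 130

130 mol/s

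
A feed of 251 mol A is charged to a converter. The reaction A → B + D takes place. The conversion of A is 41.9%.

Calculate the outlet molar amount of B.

105 mol

A reacted = 0.419 × 251 = 105.2 mol; ν_A = −1, so ξ = 105.2/1 = 105.2 mol.
Outlet amounts (n = n₀ + ν ξ):
  A: 251 − 1(105.2) = 145.8
  B: 0 + 1(105.2) = 105.2
  D: 0 + 1(105.2) = 105.2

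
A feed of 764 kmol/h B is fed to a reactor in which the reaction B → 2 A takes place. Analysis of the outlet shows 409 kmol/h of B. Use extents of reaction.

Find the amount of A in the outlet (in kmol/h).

710 kmol/h

For B: n = n₀ − 1ξ → 409 = 764 − 1ξ, giving ξ = 355 kmol/h.
Outlet amounts (n = n₀ + ν ξ):
  B: 764 − 1(355) = 409
  A: 0 + 2(355) = 710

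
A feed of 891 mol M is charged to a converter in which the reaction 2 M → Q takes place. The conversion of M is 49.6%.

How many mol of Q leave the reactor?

M reacted = 0.496 × 891 = 441.9 mol; ν_M = −2, so ξ = 441.9/2 = 221 mol.
Outlet amounts (n = n₀ + ν ξ):
  M: 891 − 2(221) = 449.1
  Q: 0 + 1(221) = 221

221 mol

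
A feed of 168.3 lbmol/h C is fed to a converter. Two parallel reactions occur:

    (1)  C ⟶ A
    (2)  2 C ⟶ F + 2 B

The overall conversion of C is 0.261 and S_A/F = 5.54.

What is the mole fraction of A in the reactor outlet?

0.185

Conversion of C: C consumed = 0.261 × 168.3 = 43.93 lbmol/h = 1ξ₁ + 2ξ₂.
Selectivity: 1ξ₁ / (1ξ₂) = 5.54 → ξ₁ = 5.54 ξ₂.
Substitute: (1·5.54 + 2) ξ₂ = 43.93 → ξ₂ = 5.826 lbmol/h, ξ₁ = 32.27 lbmol/h.
Outlet amounts (n = n₀ + Σ ν·ξ):
  C: 168.3 − 1(32.27) − 2(5.826) = 124.4
  A: 0 + 1(32.27) = 32.27
  F: 0 + 1(5.826) = 5.826
  B: 0 + 2(5.826) = 11.65
Total out = 174.1 lbmol/h; y_A = 32.27 / 174.1 = 0.1854.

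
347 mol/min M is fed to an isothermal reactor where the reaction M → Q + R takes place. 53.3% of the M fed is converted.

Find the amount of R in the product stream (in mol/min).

M reacted = 0.533 × 347 = 185 mol/min; ν_M = −1, so ξ = 185/1 = 185 mol/min.
Outlet amounts (n = n₀ + ν ξ):
  M: 347 − 1(185) = 162
  Q: 0 + 1(185) = 185
  R: 0 + 1(185) = 185

185 mol/min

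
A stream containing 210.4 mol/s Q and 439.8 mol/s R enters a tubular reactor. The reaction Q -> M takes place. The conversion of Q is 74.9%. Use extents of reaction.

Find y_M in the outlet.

Q reacted = 0.749 × 210.4 = 157.6 mol/s; ν_Q = −1, so ξ = 157.6/1 = 157.6 mol/s.
Outlet amounts (n = n₀ + ν ξ):
  Q: 210.4 − 1(157.6) = 52.81
  M: 0 + 1(157.6) = 157.6
  R: 439.8 (inert)
Total out = 650.2 mol/s; y_M = 157.6 / 650.2 = 0.2424.

0.242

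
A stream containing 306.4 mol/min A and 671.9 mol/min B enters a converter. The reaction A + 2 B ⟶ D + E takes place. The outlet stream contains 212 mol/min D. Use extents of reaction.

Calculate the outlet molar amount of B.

For D: n = n₀ + 1ξ → 212 = 0 + 1ξ, giving ξ = 212 mol/min.
Outlet amounts (n = n₀ + ν ξ):
  A: 306.4 − 1(212) = 94.4
  B: 671.9 − 2(212) = 247.9
  D: 0 + 1(212) = 212
  E: 0 + 1(212) = 212

248 mol/min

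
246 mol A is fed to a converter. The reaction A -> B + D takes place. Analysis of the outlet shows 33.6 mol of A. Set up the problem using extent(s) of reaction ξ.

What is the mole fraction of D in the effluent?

0.463

For A: n = n₀ − 1ξ → 33.6 = 246 − 1ξ, giving ξ = 212.4 mol.
Outlet amounts (n = n₀ + ν ξ):
  A: 246 − 1(212.4) = 33.6
  B: 0 + 1(212.4) = 212.4
  D: 0 + 1(212.4) = 212.4
Total out = 458.4 mol; y_D = 212.4 / 458.4 = 0.4634.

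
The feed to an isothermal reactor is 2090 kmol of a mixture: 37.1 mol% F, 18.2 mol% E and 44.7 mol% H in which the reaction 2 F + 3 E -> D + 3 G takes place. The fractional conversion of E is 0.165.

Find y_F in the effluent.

E reacted = 0.165 × 380.4 = 62.76 kmol; ν_E = −3, so ξ = 62.76/3 = 20.92 kmol.
Outlet amounts (n = n₀ + ν ξ):
  F: 775.4 − 2(20.92) = 733.5
  E: 380.4 − 3(20.92) = 317.6
  D: 0 + 1(20.92) = 20.92
  G: 0 + 3(20.92) = 62.76
  H: 934.2 (inert)
Total out = 2069 kmol; y_F = 733.5 / 2069 = 0.3545.

0.355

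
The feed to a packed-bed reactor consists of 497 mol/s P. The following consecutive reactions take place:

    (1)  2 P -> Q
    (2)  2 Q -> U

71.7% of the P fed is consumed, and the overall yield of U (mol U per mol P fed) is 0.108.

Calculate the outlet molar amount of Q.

Conversion of P: P consumed = 2ξ₁ = 0.717 × 497 → ξ₁ = 178.2 mol/s.
Yield of U: 1ξ₂ / 497 = 0.108 → ξ₂ = 53.68 mol/s.
Outlet amounts (n = n₀ + Σ ν·ξ):
  P: 497 − 2(178.2) = 140.7
  Q: 0 + 1(178.2) − 2(53.68) = 70.82
  U: 0 + 1(53.68) = 53.68

70.8 mol/s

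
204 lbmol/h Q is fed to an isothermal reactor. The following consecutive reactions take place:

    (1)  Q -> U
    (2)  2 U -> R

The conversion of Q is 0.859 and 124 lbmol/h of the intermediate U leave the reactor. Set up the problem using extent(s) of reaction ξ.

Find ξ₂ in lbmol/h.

Conversion of Q: Q consumed = 1ξ₁ = 0.859 × 204 → ξ₁ = 175.2 lbmol/h.
U balance: n_U = 0 + 1ξ₁ − 2ξ₂ = 124 → ξ₂ = (1·175.2 − 124)/2 = 25.62 lbmol/h.
Outlet amounts (n = n₀ + Σ ν·ξ):
  Q: 204 − 1(175.2) = 28.76
  U: 0 + 1(175.2) − 2(25.62) = 124
  R: 0 + 1(25.62) = 25.62

ξ₂ = 25.6 lbmol/h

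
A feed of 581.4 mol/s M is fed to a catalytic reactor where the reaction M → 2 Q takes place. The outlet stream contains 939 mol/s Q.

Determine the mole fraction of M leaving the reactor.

For Q: n = n₀ + 2ξ → 939 = 0 + 2ξ, giving ξ = 469.5 mol/s.
Outlet amounts (n = n₀ + ν ξ):
  M: 581.4 − 1(469.5) = 111.9
  Q: 0 + 2(469.5) = 939
Total out = 1051 mol/s; y_M = 111.9 / 1051 = 0.1065.

0.106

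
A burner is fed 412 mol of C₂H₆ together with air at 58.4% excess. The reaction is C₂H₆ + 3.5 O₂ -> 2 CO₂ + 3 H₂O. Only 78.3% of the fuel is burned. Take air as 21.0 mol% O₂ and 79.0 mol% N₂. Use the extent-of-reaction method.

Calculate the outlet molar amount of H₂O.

968 mol

Stoichiometric O₂ = 3.5 × 412 = 1442 mol; O₂ fed = 1442 × 1.584 = 2284 mol.
N₂ fed = 2284 × 79/21 = 8593 mol.
Fuel reacted = 0.783 × 412 → ξ = 322.6 mol.
Outlet (n = n₀ + ν ξ):
  C₂H₆: 412 − 1(322.6) = 89.4
  O₂: 2284 − 3.5(322.6) = 1155
  N₂: 8593 (inert)
  CO₂: 0 + 2(322.6) = 645.2
  H₂O: 0 + 3(322.6) = 967.8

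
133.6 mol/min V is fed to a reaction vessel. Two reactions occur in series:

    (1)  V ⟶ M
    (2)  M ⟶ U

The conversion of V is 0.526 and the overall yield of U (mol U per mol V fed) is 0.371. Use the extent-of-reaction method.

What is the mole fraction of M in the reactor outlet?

Conversion of V: V consumed = 1ξ₁ = 0.526 × 133.6 → ξ₁ = 70.27 mol/min.
Yield of U: 1ξ₂ / 133.6 = 0.371 → ξ₂ = 49.57 mol/min.
Outlet amounts (n = n₀ + Σ ν·ξ):
  V: 133.6 − 1(70.27) = 63.33
  M: 0 + 1(70.27) − 1(49.57) = 20.71
  U: 0 + 1(49.57) = 49.57
Total out = 133.6 mol/min; y_M = 20.71 / 133.6 = 0.155.

0.155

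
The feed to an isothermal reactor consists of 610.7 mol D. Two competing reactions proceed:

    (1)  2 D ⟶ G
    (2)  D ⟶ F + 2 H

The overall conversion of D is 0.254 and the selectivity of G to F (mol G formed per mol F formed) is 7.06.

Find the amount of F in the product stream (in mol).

10.3 mol

Conversion of D: D consumed = 0.254 × 610.7 = 155.1 mol = 2ξ₁ + 1ξ₂.
Selectivity: 1ξ₁ / (1ξ₂) = 7.06 → ξ₁ = 7.06 ξ₂.
Substitute: (2·7.06 + 1) ξ₂ = 155.1 → ξ₂ = 10.26 mol, ξ₁ = 72.43 mol.
Outlet amounts (n = n₀ + Σ ν·ξ):
  D: 610.7 − 2(72.43) − 1(10.26) = 455.6
  G: 0 + 1(72.43) = 72.43
  F: 0 + 1(10.26) = 10.26
  H: 0 + 2(10.26) = 20.52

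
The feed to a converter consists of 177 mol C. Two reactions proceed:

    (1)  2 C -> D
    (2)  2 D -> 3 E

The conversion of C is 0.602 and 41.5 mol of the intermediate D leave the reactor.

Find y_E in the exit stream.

Conversion of C: C consumed = 2ξ₁ = 0.602 × 177 → ξ₁ = 53.28 mol.
D balance: n_D = 0 + 1ξ₁ − 2ξ₂ = 41.5 → ξ₂ = (1·53.28 − 41.5)/2 = 5.889 mol.
Outlet amounts (n = n₀ + Σ ν·ξ):
  C: 177 − 2(53.28) = 70.45
  D: 0 + 1(53.28) − 2(5.889) = 41.5
  E: 0 + 3(5.889) = 17.67
Total out = 129.6 mol; y_E = 17.67 / 129.6 = 0.1363.

0.136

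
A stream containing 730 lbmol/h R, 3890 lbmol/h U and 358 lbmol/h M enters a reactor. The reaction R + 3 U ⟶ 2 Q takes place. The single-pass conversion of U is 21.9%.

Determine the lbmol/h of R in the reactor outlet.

446 lbmol/h

U reacted = 0.219 × 3890 = 851.9 lbmol/h; ν_U = −3, so ξ = 851.9/3 = 284 lbmol/h.
Outlet amounts (n = n₀ + ν ξ):
  R: 730 − 1(284) = 446
  U: 3890 − 3(284) = 3038
  Q: 0 + 2(284) = 567.9
  M: 358 (inert)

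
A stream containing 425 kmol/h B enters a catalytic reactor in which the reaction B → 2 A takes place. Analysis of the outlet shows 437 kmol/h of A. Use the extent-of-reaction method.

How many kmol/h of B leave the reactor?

206 kmol/h

For A: n = n₀ + 2ξ → 437 = 0 + 2ξ, giving ξ = 218.5 kmol/h.
Outlet amounts (n = n₀ + ν ξ):
  B: 425 − 1(218.5) = 206.5
  A: 0 + 2(218.5) = 437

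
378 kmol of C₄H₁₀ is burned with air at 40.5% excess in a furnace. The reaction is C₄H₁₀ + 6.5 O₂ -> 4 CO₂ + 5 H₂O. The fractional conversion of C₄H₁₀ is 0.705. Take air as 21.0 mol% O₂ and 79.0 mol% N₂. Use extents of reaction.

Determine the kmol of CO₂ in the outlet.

Stoichiometric O₂ = 6.5 × 378 = 2457 kmol; O₂ fed = 2457 × 1.405 = 3452 kmol.
N₂ fed = 3452 × 79/21 = 12990 kmol.
Fuel reacted = 0.705 × 378 → ξ = 266.5 kmol.
Outlet (n = n₀ + ν ξ):
  C₄H₁₀: 378 − 1(266.5) = 111.5
  O₂: 3452 − 6.5(266.5) = 1720
  N₂: 12990 (inert)
  CO₂: 0 + 4(266.5) = 1066
  H₂O: 0 + 5(266.5) = 1332

1070 kmol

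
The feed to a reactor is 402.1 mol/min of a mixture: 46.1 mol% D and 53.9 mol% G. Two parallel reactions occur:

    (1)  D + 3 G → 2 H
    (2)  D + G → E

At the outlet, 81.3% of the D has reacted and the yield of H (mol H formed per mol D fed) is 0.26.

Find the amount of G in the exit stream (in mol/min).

17.8 mol/min

Yield of H: 2ξ₁ / 185.4 = 0.26 → ξ₁ = 24.1 mol/min.
Conversion of D: 1ξ₁ + 1ξ₂ = 0.813 × 185.4 = 150.7 → ξ₂ = 126.6 mol/min.
Outlet amounts (n = n₀ + Σ ν·ξ):
  D: 185.4 − 1(24.1) − 1(126.6) = 34.66
  G: 216.7 − 3(24.1) − 1(126.6) = 17.83
  H: 0 + 2(24.1) = 48.2
  E: 0 + 1(126.6) = 126.6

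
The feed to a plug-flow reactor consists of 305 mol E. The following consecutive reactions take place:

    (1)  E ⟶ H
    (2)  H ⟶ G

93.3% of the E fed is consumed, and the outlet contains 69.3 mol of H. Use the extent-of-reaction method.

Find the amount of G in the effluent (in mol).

215 mol

Conversion of E: E consumed = 1ξ₁ = 0.933 × 305 → ξ₁ = 284.6 mol.
H balance: n_H = 0 + 1ξ₁ − 1ξ₂ = 69.3 → ξ₂ = (1·284.6 − 69.3)/1 = 215.3 mol.
Outlet amounts (n = n₀ + Σ ν·ξ):
  E: 305 − 1(284.6) = 20.44
  H: 0 + 1(284.6) − 1(215.3) = 69.3
  G: 0 + 1(215.3) = 215.3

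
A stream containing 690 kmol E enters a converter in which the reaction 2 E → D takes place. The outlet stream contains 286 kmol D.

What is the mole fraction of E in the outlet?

0.292

For D: n = n₀ + 1ξ → 286 = 0 + 1ξ, giving ξ = 286 kmol.
Outlet amounts (n = n₀ + ν ξ):
  E: 690 − 2(286) = 118
  D: 0 + 1(286) = 286
Total out = 404 kmol; y_E = 118 / 404 = 0.2921.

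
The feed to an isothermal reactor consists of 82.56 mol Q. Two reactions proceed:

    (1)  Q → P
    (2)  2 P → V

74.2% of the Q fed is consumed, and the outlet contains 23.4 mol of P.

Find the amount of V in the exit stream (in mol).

18.9 mol

Conversion of Q: Q consumed = 1ξ₁ = 0.742 × 82.56 → ξ₁ = 61.26 mol.
P balance: n_P = 0 + 1ξ₁ − 2ξ₂ = 23.4 → ξ₂ = (1·61.26 − 23.4)/2 = 18.93 mol.
Outlet amounts (n = n₀ + Σ ν·ξ):
  Q: 82.56 − 1(61.26) = 21.3
  P: 0 + 1(61.26) − 2(18.93) = 23.4
  V: 0 + 1(18.93) = 18.93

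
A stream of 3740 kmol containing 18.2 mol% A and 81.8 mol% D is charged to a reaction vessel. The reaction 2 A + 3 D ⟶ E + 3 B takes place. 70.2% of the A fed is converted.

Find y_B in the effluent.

0.205

A reacted = 0.702 × 680.7 = 477.8 kmol; ν_A = −2, so ξ = 477.8/2 = 238.9 kmol.
Outlet amounts (n = n₀ + ν ξ):
  A: 680.7 − 2(238.9) = 202.8
  D: 3059 − 3(238.9) = 2343
  E: 0 + 1(238.9) = 238.9
  B: 0 + 3(238.9) = 716.8
Total out = 3501 kmol; y_B = 716.8 / 3501 = 0.2047.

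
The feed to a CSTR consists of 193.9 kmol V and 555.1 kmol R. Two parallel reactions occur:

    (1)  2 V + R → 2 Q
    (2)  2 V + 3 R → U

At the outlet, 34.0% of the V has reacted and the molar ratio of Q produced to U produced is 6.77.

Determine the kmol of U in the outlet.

Conversion of V: V consumed = 0.34 × 193.9 = 65.93 kmol = 2ξ₁ + 2ξ₂.
Selectivity: 2ξ₁ / (1ξ₂) = 6.77 → ξ₁ = 3.385 ξ₂.
Substitute: (2·3.385 + 2) ξ₂ = 65.93 → ξ₂ = 7.517 kmol, ξ₁ = 25.45 kmol.
Outlet amounts (n = n₀ + Σ ν·ξ):
  V: 193.9 − 2(25.45) − 2(7.517) = 128
  R: 555.1 − 1(25.45) − 3(7.517) = 507.1
  Q: 0 + 2(25.45) = 50.89
  U: 0 + 1(7.517) = 7.517

7.52 kmol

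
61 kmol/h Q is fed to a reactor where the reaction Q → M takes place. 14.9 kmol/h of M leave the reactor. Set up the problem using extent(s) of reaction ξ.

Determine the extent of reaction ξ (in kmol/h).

For M: n = n₀ + 1ξ → 14.9 = 0 + 1ξ, giving ξ = 14.9 kmol/h.
Outlet amounts (n = n₀ + ν ξ):
  Q: 61 − 1(14.9) = 46.1
  M: 0 + 1(14.9) = 14.9

ξ = 14.9 kmol/h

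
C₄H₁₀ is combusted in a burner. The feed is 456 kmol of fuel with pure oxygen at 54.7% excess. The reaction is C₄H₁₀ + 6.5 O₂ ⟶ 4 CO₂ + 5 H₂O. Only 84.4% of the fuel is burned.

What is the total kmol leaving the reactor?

Stoichiometric O₂ = 6.5 × 456 = 2964 kmol; O₂ fed = 2964 × 1.547 = 4585 kmol.
Fuel reacted = 0.844 × 456 → ξ = 384.9 kmol.
Outlet (n = n₀ + ν ξ):
  C₄H₁₀: 456 − 1(384.9) = 71.14
  O₂: 4585 − 6.5(384.9) = 2084
  CO₂: 0 + 4(384.9) = 1539
  H₂O: 0 + 5(384.9) = 1924
Total out = 71.14 + 2084 + 1539 + 1924 = 5619 kmol.

5620 kmol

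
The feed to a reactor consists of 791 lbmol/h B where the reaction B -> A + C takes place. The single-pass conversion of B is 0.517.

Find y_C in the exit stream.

0.341

B reacted = 0.517 × 791 = 408.9 lbmol/h; ν_B = −1, so ξ = 408.9/1 = 408.9 lbmol/h.
Outlet amounts (n = n₀ + ν ξ):
  B: 791 − 1(408.9) = 382.1
  A: 0 + 1(408.9) = 408.9
  C: 0 + 1(408.9) = 408.9
Total out = 1200 lbmol/h; y_C = 408.9 / 1200 = 0.3408.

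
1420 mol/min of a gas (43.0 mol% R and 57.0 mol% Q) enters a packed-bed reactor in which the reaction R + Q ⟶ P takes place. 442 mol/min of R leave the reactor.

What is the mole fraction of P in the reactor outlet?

For R: n = n₀ − 1ξ → 442 = 610.6 − 1ξ, giving ξ = 168.6 mol/min.
Outlet amounts (n = n₀ + ν ξ):
  R: 610.6 − 1(168.6) = 442
  Q: 809.4 − 1(168.6) = 640.8
  P: 0 + 1(168.6) = 168.6
Total out = 1251 mol/min; y_P = 168.6 / 1251 = 0.1347.

0.135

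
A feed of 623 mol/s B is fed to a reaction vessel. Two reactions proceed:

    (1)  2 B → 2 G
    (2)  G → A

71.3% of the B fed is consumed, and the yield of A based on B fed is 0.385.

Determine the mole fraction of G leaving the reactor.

0.328

Conversion of B: B consumed = 2ξ₁ = 0.713 × 623 → ξ₁ = 222.1 mol/s.
Yield of A: 1ξ₂ / 623 = 0.385 → ξ₂ = 239.9 mol/s.
Outlet amounts (n = n₀ + Σ ν·ξ):
  B: 623 − 2(222.1) = 178.8
  G: 0 + 2(222.1) − 1(239.9) = 204.3
  A: 0 + 1(239.9) = 239.9
Total out = 623 mol/s; y_G = 204.3 / 623 = 0.328.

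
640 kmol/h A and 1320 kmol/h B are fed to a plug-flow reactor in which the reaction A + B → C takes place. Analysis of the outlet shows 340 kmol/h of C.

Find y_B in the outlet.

For C: n = n₀ + 1ξ → 340 = 0 + 1ξ, giving ξ = 340 kmol/h.
Outlet amounts (n = n₀ + ν ξ):
  A: 640 − 1(340) = 300
  B: 1320 − 1(340) = 980
  C: 0 + 1(340) = 340
Total out = 1620 kmol/h; y_B = 980 / 1620 = 0.6049.

0.605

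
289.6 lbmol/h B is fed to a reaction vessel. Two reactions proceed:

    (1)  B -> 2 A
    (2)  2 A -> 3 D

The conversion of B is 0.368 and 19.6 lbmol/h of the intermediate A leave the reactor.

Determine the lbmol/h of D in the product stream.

Conversion of B: B consumed = 1ξ₁ = 0.368 × 289.6 → ξ₁ = 106.6 lbmol/h.
A balance: n_A = 0 + 2ξ₁ − 2ξ₂ = 19.6 → ξ₂ = (2·106.6 − 19.6)/2 = 96.77 lbmol/h.
Outlet amounts (n = n₀ + Σ ν·ξ):
  B: 289.6 − 1(106.6) = 183
  A: 0 + 2(106.6) − 2(96.77) = 19.6
  D: 0 + 3(96.77) = 290.3

290 lbmol/h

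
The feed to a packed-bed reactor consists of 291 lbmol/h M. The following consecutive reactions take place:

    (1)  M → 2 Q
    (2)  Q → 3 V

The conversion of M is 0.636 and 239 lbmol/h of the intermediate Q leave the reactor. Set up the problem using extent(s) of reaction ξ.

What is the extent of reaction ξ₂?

ξ₂ = 131 lbmol/h

Conversion of M: M consumed = 1ξ₁ = 0.636 × 291 → ξ₁ = 185.1 lbmol/h.
Q balance: n_Q = 0 + 2ξ₁ − 1ξ₂ = 239 → ξ₂ = (2·185.1 − 239)/1 = 131.2 lbmol/h.
Outlet amounts (n = n₀ + Σ ν·ξ):
  M: 291 − 1(185.1) = 105.9
  Q: 0 + 2(185.1) − 1(131.2) = 239
  V: 0 + 3(131.2) = 393.5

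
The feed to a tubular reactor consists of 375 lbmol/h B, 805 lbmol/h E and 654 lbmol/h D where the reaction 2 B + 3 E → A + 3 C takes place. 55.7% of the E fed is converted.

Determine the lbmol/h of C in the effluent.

E reacted = 0.557 × 805 = 448.4 lbmol/h; ν_E = −3, so ξ = 448.4/3 = 149.5 lbmol/h.
Outlet amounts (n = n₀ + ν ξ):
  B: 375 − 2(149.5) = 76.08
  E: 805 − 3(149.5) = 356.6
  A: 0 + 1(149.5) = 149.5
  C: 0 + 3(149.5) = 448.4
  D: 654 (inert)

448 lbmol/h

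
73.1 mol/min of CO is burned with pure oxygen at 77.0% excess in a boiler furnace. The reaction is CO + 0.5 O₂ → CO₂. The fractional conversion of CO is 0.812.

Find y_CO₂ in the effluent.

0.549

Stoichiometric O₂ = 0.5 × 73.1 = 36.55 mol/min; O₂ fed = 36.55 × 1.770 = 64.69 mol/min.
Fuel reacted = 0.812 × 73.1 → ξ = 59.36 mol/min.
Outlet (n = n₀ + ν ξ):
  CO: 73.1 − 1(59.36) = 13.74
  O₂: 64.69 − 0.5(59.36) = 35.01
  CO₂: 0 + 1(59.36) = 59.36
Total out = 108.1 mol/min; y_CO₂ = 59.36 / 108.1 = 0.549.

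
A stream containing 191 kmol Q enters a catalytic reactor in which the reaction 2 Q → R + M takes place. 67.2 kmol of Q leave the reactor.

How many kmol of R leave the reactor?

For Q: n = n₀ − 2ξ → 67.2 = 191 − 2ξ, giving ξ = 61.9 kmol.
Outlet amounts (n = n₀ + ν ξ):
  Q: 191 − 2(61.9) = 67.2
  R: 0 + 1(61.9) = 61.9
  M: 0 + 1(61.9) = 61.9

61.9 kmol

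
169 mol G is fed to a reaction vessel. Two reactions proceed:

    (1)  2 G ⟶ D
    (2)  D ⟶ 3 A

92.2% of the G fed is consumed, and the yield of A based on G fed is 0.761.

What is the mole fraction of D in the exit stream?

0.198

Conversion of G: G consumed = 2ξ₁ = 0.922 × 169 → ξ₁ = 77.91 mol.
Yield of A: 3ξ₂ / 169 = 0.761 → ξ₂ = 42.87 mol.
Outlet amounts (n = n₀ + Σ ν·ξ):
  G: 169 − 2(77.91) = 13.18
  D: 0 + 1(77.91) − 1(42.87) = 35.04
  A: 0 + 3(42.87) = 128.6
Total out = 176.8 mol; y_D = 35.04 / 176.8 = 0.1982.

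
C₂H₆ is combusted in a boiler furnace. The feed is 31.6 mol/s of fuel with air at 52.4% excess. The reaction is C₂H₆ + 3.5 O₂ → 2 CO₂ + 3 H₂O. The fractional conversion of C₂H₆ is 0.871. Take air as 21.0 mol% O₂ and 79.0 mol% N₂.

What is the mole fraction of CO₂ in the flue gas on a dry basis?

0.0719

Stoichiometric O₂ = 3.5 × 31.6 = 110.6 mol/s; O₂ fed = 110.6 × 1.524 = 168.6 mol/s.
N₂ fed = 168.6 × 79/21 = 634.1 mol/s.
Fuel reacted = 0.871 × 31.6 → ξ = 27.52 mol/s.
Outlet (n = n₀ + ν ξ):
  C₂H₆: 31.6 − 1(27.52) = 4.076
  O₂: 168.6 − 3.5(27.52) = 72.22
  N₂: 634.1 (inert)
  CO₂: 0 + 2(27.52) = 55.05
  H₂O: 0 + 3(27.52) = 82.57
Dry total = 765.4 mol/s; y_CO₂ (dry) = 55.05 / 765.4 = 0.07192.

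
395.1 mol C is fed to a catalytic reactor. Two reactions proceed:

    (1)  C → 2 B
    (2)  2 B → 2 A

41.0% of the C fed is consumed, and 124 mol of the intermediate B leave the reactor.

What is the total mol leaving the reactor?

557 mol

Conversion of C: C consumed = 1ξ₁ = 0.41 × 395.1 → ξ₁ = 162 mol.
B balance: n_B = 0 + 2ξ₁ − 2ξ₂ = 124 → ξ₂ = (2·162 − 124)/2 = 99.99 mol.
Outlet amounts (n = n₀ + Σ ν·ξ):
  C: 395.1 − 1(162) = 233.1
  B: 0 + 2(162) − 2(99.99) = 124
  A: 0 + 2(99.99) = 200
Total out = 233.1 + 124 + 200 = 557.1 mol.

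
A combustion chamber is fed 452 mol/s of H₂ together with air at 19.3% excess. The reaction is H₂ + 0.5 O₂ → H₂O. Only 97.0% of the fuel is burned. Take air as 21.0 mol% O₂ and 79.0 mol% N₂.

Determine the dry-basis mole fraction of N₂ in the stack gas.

0.941

Stoichiometric O₂ = 0.5 × 452 = 226 mol/s; O₂ fed = 226 × 1.193 = 269.6 mol/s.
N₂ fed = 269.6 × 79/21 = 1014 mol/s.
Fuel reacted = 0.97 × 452 → ξ = 438.4 mol/s.
Outlet (n = n₀ + ν ξ):
  H₂: 452 − 1(438.4) = 13.56
  O₂: 269.6 − 0.5(438.4) = 50.4
  N₂: 1014 (inert)
  H₂O: 0 + 1(438.4) = 438.4
Dry total = 1078 mol/s; y_N₂ (dry) = 1014 / 1078 = 0.9407.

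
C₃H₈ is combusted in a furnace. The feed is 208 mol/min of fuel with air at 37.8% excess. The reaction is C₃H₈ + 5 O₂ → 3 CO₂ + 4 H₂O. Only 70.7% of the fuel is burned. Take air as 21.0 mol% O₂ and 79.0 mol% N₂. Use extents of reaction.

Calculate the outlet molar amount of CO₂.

Stoichiometric O₂ = 5 × 208 = 1040 mol/min; O₂ fed = 1040 × 1.378 = 1433 mol/min.
N₂ fed = 1433 × 79/21 = 5391 mol/min.
Fuel reacted = 0.707 × 208 → ξ = 147.1 mol/min.
Outlet (n = n₀ + ν ξ):
  C₃H₈: 208 − 1(147.1) = 60.94
  O₂: 1433 − 5(147.1) = 697.8
  N₂: 5391 (inert)
  CO₂: 0 + 3(147.1) = 441.2
  H₂O: 0 + 4(147.1) = 588.2

441 mol/min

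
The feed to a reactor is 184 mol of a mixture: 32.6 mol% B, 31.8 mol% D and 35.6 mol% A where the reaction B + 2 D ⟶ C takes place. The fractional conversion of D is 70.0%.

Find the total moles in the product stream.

143 mol

D reacted = 0.7 × 58.51 = 40.96 mol; ν_D = −2, so ξ = 40.96/2 = 20.48 mol.
Outlet amounts (n = n₀ + ν ξ):
  B: 59.98 − 1(20.48) = 39.5
  D: 58.51 − 2(20.48) = 17.55
  C: 0 + 1(20.48) = 20.48
  A: 65.5 (inert)
Total out = 39.5 + 17.55 + 20.48 + 65.5 = 143 mol.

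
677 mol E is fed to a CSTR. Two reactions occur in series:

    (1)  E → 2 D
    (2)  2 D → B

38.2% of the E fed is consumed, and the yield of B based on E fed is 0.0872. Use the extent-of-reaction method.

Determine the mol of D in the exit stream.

Conversion of E: E consumed = 1ξ₁ = 0.382 × 677 → ξ₁ = 258.6 mol.
Yield of B: 1ξ₂ / 677 = 0.0872 → ξ₂ = 59.03 mol.
Outlet amounts (n = n₀ + Σ ν·ξ):
  E: 677 − 1(258.6) = 418.4
  D: 0 + 2(258.6) − 2(59.03) = 399.2
  B: 0 + 1(59.03) = 59.03

399 mol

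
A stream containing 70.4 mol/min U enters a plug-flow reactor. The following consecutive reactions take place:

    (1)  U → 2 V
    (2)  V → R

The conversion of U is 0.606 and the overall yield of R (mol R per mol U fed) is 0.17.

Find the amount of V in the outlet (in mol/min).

73.4 mol/min

Conversion of U: U consumed = 1ξ₁ = 0.606 × 70.4 → ξ₁ = 42.66 mol/min.
Yield of R: 1ξ₂ / 70.4 = 0.17 → ξ₂ = 11.97 mol/min.
Outlet amounts (n = n₀ + Σ ν·ξ):
  U: 70.4 − 1(42.66) = 27.74
  V: 0 + 2(42.66) − 1(11.97) = 73.36
  R: 0 + 1(11.97) = 11.97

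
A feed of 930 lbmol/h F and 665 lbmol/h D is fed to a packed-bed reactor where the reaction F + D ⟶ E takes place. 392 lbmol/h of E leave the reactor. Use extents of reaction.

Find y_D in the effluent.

For E: n = n₀ + 1ξ → 392 = 0 + 1ξ, giving ξ = 392 lbmol/h.
Outlet amounts (n = n₀ + ν ξ):
  F: 930 − 1(392) = 538
  D: 665 − 1(392) = 273
  E: 0 + 1(392) = 392
Total out = 1203 lbmol/h; y_D = 273 / 1203 = 0.2269.

0.227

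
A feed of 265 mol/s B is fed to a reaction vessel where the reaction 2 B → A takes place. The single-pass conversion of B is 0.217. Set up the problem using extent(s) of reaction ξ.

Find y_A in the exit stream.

B reacted = 0.217 × 265 = 57.51 mol/s; ν_B = −2, so ξ = 57.51/2 = 28.75 mol/s.
Outlet amounts (n = n₀ + ν ξ):
  B: 265 − 2(28.75) = 207.5
  A: 0 + 1(28.75) = 28.75
Total out = 236.2 mol/s; y_A = 28.75 / 236.2 = 0.1217.

0.122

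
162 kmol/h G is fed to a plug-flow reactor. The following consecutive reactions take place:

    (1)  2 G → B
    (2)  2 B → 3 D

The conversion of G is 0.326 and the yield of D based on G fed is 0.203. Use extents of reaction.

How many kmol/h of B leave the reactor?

Conversion of G: G consumed = 2ξ₁ = 0.326 × 162 → ξ₁ = 26.41 kmol/h.
Yield of D: 3ξ₂ / 162 = 0.203 → ξ₂ = 10.96 kmol/h.
Outlet amounts (n = n₀ + Σ ν·ξ):
  G: 162 − 2(26.41) = 109.2
  B: 0 + 1(26.41) − 2(10.96) = 4.482
  D: 0 + 3(10.96) = 32.89

4.48 kmol/h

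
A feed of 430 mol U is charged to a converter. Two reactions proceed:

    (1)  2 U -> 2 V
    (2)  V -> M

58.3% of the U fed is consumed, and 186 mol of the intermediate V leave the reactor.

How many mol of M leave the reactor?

64.7 mol

Conversion of U: U consumed = 2ξ₁ = 0.583 × 430 → ξ₁ = 125.3 mol.
V balance: n_V = 0 + 2ξ₁ − 1ξ₂ = 186 → ξ₂ = (2·125.3 − 186)/1 = 64.69 mol.
Outlet amounts (n = n₀ + Σ ν·ξ):
  U: 430 − 2(125.3) = 179.3
  V: 0 + 2(125.3) − 1(64.69) = 186
  M: 0 + 1(64.69) = 64.69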